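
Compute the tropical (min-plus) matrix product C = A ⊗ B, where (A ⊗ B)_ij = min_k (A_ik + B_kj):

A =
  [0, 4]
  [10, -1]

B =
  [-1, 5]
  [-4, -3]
A ⊗ B =
  [-1, 1]
  [-5, -4]

Apply the min-plus product entry-by-entry:
  C[0][0] = min over k of (A[0][0] + B[0][0] = 0 + -1 = -1, A[0][1] + B[1][0] = 4 + -4 = 0) = -1 (attained at k = 0)
  C[0][1] = min over k of (A[0][0] + B[0][1] = 0 + 5 = 5, A[0][1] + B[1][1] = 4 + -3 = 1) = 1 (attained at k = 1)
  C[1][0] = min over k of (A[1][0] + B[0][0] = 10 + -1 = 9, A[1][1] + B[1][0] = -1 + -4 = -5) = -5 (attained at k = 1)
  C[1][1] = min over k of (A[1][0] + B[0][1] = 10 + 5 = 15, A[1][1] + B[1][1] = -1 + -3 = -4) = -4 (attained at k = 1)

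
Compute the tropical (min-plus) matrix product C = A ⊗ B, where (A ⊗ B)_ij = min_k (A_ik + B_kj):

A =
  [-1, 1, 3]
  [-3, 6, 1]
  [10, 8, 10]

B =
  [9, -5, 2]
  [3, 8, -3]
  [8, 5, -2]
A ⊗ B =
  [4, -6, -2]
  [6, -8, -1]
  [11, 5, 5]

Apply the min-plus product entry-by-entry:
  C[0][0] = min over k of (A[0][0] + B[0][0] = -1 + 9 = 8, A[0][1] + B[1][0] = 1 + 3 = 4, A[0][2] + B[2][0] = 3 + 8 = 11) = 4 (attained at k = 1)
  C[0][1] = min over k of (A[0][0] + B[0][1] = -1 + -5 = -6, A[0][1] + B[1][1] = 1 + 8 = 9, A[0][2] + B[2][1] = 3 + 5 = 8) = -6 (attained at k = 0)
  C[0][2] = min over k of (A[0][0] + B[0][2] = -1 + 2 = 1, A[0][1] + B[1][2] = 1 + -3 = -2, A[0][2] + B[2][2] = 3 + -2 = 1) = -2 (attained at k = 1)
  C[1][0] = min over k of (A[1][0] + B[0][0] = -3 + 9 = 6, A[1][1] + B[1][0] = 6 + 3 = 9, A[1][2] + B[2][0] = 1 + 8 = 9) = 6 (attained at k = 0)
  C[1][1] = min over k of (A[1][0] + B[0][1] = -3 + -5 = -8, A[1][1] + B[1][1] = 6 + 8 = 14, A[1][2] + B[2][1] = 1 + 5 = 6) = -8 (attained at k = 0)
  C[1][2] = min over k of (A[1][0] + B[0][2] = -3 + 2 = -1, A[1][1] + B[1][2] = 6 + -3 = 3, A[1][2] + B[2][2] = 1 + -2 = -1) = -1 (attained at k = 0)
  C[2][0] = min over k of (A[2][0] + B[0][0] = 10 + 9 = 19, A[2][1] + B[1][0] = 8 + 3 = 11, A[2][2] + B[2][0] = 10 + 8 = 18) = 11 (attained at k = 1)
  C[2][1] = min over k of (A[2][0] + B[0][1] = 10 + -5 = 5, A[2][1] + B[1][1] = 8 + 8 = 16, A[2][2] + B[2][1] = 10 + 5 = 15) = 5 (attained at k = 0)
  C[2][2] = min over k of (A[2][0] + B[0][2] = 10 + 2 = 12, A[2][1] + B[1][2] = 8 + -3 = 5, A[2][2] + B[2][2] = 10 + -2 = 8) = 5 (attained at k = 1)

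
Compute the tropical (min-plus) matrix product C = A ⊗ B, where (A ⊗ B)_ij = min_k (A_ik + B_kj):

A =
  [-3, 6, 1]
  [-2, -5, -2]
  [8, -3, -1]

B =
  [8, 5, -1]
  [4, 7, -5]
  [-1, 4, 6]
A ⊗ B =
  [0, 2, -4]
  [-3, 2, -10]
  [-2, 3, -8]

Apply the min-plus product entry-by-entry:
  C[0][0] = min over k of (A[0][0] + B[0][0] = -3 + 8 = 5, A[0][1] + B[1][0] = 6 + 4 = 10, A[0][2] + B[2][0] = 1 + -1 = 0) = 0 (attained at k = 2)
  C[0][1] = min over k of (A[0][0] + B[0][1] = -3 + 5 = 2, A[0][1] + B[1][1] = 6 + 7 = 13, A[0][2] + B[2][1] = 1 + 4 = 5) = 2 (attained at k = 0)
  C[0][2] = min over k of (A[0][0] + B[0][2] = -3 + -1 = -4, A[0][1] + B[1][2] = 6 + -5 = 1, A[0][2] + B[2][2] = 1 + 6 = 7) = -4 (attained at k = 0)
  C[1][0] = min over k of (A[1][0] + B[0][0] = -2 + 8 = 6, A[1][1] + B[1][0] = -5 + 4 = -1, A[1][2] + B[2][0] = -2 + -1 = -3) = -3 (attained at k = 2)
  C[1][1] = min over k of (A[1][0] + B[0][1] = -2 + 5 = 3, A[1][1] + B[1][1] = -5 + 7 = 2, A[1][2] + B[2][1] = -2 + 4 = 2) = 2 (attained at k = 1)
  C[1][2] = min over k of (A[1][0] + B[0][2] = -2 + -1 = -3, A[1][1] + B[1][2] = -5 + -5 = -10, A[1][2] + B[2][2] = -2 + 6 = 4) = -10 (attained at k = 1)
  C[2][0] = min over k of (A[2][0] + B[0][0] = 8 + 8 = 16, A[2][1] + B[1][0] = -3 + 4 = 1, A[2][2] + B[2][0] = -1 + -1 = -2) = -2 (attained at k = 2)
  C[2][1] = min over k of (A[2][0] + B[0][1] = 8 + 5 = 13, A[2][1] + B[1][1] = -3 + 7 = 4, A[2][2] + B[2][1] = -1 + 4 = 3) = 3 (attained at k = 2)
  C[2][2] = min over k of (A[2][0] + B[0][2] = 8 + -1 = 7, A[2][1] + B[1][2] = -3 + -5 = -8, A[2][2] + B[2][2] = -1 + 6 = 5) = -8 (attained at k = 1)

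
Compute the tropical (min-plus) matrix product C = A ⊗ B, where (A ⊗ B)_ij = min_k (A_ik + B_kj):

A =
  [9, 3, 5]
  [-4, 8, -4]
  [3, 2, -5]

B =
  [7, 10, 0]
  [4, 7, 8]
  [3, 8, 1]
A ⊗ B =
  [7, 10, 6]
  [-1, 4, -4]
  [-2, 3, -4]

Apply the min-plus product entry-by-entry:
  C[0][0] = min over k of (A[0][0] + B[0][0] = 9 + 7 = 16, A[0][1] + B[1][0] = 3 + 4 = 7, A[0][2] + B[2][0] = 5 + 3 = 8) = 7 (attained at k = 1)
  C[0][1] = min over k of (A[0][0] + B[0][1] = 9 + 10 = 19, A[0][1] + B[1][1] = 3 + 7 = 10, A[0][2] + B[2][1] = 5 + 8 = 13) = 10 (attained at k = 1)
  C[0][2] = min over k of (A[0][0] + B[0][2] = 9 + 0 = 9, A[0][1] + B[1][2] = 3 + 8 = 11, A[0][2] + B[2][2] = 5 + 1 = 6) = 6 (attained at k = 2)
  C[1][0] = min over k of (A[1][0] + B[0][0] = -4 + 7 = 3, A[1][1] + B[1][0] = 8 + 4 = 12, A[1][2] + B[2][0] = -4 + 3 = -1) = -1 (attained at k = 2)
  C[1][1] = min over k of (A[1][0] + B[0][1] = -4 + 10 = 6, A[1][1] + B[1][1] = 8 + 7 = 15, A[1][2] + B[2][1] = -4 + 8 = 4) = 4 (attained at k = 2)
  C[1][2] = min over k of (A[1][0] + B[0][2] = -4 + 0 = -4, A[1][1] + B[1][2] = 8 + 8 = 16, A[1][2] + B[2][2] = -4 + 1 = -3) = -4 (attained at k = 0)
  C[2][0] = min over k of (A[2][0] + B[0][0] = 3 + 7 = 10, A[2][1] + B[1][0] = 2 + 4 = 6, A[2][2] + B[2][0] = -5 + 3 = -2) = -2 (attained at k = 2)
  C[2][1] = min over k of (A[2][0] + B[0][1] = 3 + 10 = 13, A[2][1] + B[1][1] = 2 + 7 = 9, A[2][2] + B[2][1] = -5 + 8 = 3) = 3 (attained at k = 2)
  C[2][2] = min over k of (A[2][0] + B[0][2] = 3 + 0 = 3, A[2][1] + B[1][2] = 2 + 8 = 10, A[2][2] + B[2][2] = -5 + 1 = -4) = -4 (attained at k = 2)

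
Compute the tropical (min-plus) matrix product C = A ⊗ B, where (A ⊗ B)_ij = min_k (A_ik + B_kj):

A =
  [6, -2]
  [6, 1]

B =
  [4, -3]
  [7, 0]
A ⊗ B =
  [5, -2]
  [8, 1]

Apply the min-plus product entry-by-entry:
  C[0][0] = min over k of (A[0][0] + B[0][0] = 6 + 4 = 10, A[0][1] + B[1][0] = -2 + 7 = 5) = 5 (attained at k = 1)
  C[0][1] = min over k of (A[0][0] + B[0][1] = 6 + -3 = 3, A[0][1] + B[1][1] = -2 + 0 = -2) = -2 (attained at k = 1)
  C[1][0] = min over k of (A[1][0] + B[0][0] = 6 + 4 = 10, A[1][1] + B[1][0] = 1 + 7 = 8) = 8 (attained at k = 1)
  C[1][1] = min over k of (A[1][0] + B[0][1] = 6 + -3 = 3, A[1][1] + B[1][1] = 1 + 0 = 1) = 1 (attained at k = 1)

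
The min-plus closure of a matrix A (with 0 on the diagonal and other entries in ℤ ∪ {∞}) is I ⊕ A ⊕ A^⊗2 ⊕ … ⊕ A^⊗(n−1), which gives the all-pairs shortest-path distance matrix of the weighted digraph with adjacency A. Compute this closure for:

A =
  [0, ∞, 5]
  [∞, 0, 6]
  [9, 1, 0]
Closure =
  [0, 6, 5]
  [15, 0, 6]
  [9, 1, 0]

This is the Floyd-Warshall all-pairs shortest-path computation. For each intermediate vertex k = 0, 1, …, 2, update dist[i][j] ← min(dist[i][j], dist[i][k] + dist[k][j]). The final matrix gives, for each (i, j), the minimum total weight of any directed path from i to j (possibly empty when i = j).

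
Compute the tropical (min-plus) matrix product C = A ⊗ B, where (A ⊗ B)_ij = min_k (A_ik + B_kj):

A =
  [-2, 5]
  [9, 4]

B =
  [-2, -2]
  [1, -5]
A ⊗ B =
  [-4, -4]
  [5, -1]

Apply the min-plus product entry-by-entry:
  C[0][0] = min over k of (A[0][0] + B[0][0] = -2 + -2 = -4, A[0][1] + B[1][0] = 5 + 1 = 6) = -4 (attained at k = 0)
  C[0][1] = min over k of (A[0][0] + B[0][1] = -2 + -2 = -4, A[0][1] + B[1][1] = 5 + -5 = 0) = -4 (attained at k = 0)
  C[1][0] = min over k of (A[1][0] + B[0][0] = 9 + -2 = 7, A[1][1] + B[1][0] = 4 + 1 = 5) = 5 (attained at k = 1)
  C[1][1] = min over k of (A[1][0] + B[0][1] = 9 + -2 = 7, A[1][1] + B[1][1] = 4 + -5 = -1) = -1 (attained at k = 1)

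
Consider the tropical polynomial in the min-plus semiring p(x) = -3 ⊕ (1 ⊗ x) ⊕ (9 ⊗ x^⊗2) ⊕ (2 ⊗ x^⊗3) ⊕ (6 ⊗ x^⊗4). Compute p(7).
p(7) = -3

A tropical monomial a ⊗ x^⊗i evaluates to a + i · x. Evaluating each term at x = 7:
  Term 0 contributes -3 + 0 · 7 = -3
  Term 1 contributes 1 + 1 · 7 = 8
  Term 2 contributes 9 + 2 · 7 = 23
  Term 3 contributes 2 + 3 · 7 = 23
  Term 4 contributes 6 + 4 · 7 = 34
p(7) = ⊕ of these = min[-3, 8, 23, 23, 34] = -3.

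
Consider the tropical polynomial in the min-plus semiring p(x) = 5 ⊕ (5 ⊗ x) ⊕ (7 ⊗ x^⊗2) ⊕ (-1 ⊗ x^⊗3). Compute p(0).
p(0) = -1

A tropical monomial a ⊗ x^⊗i evaluates to a + i · x. Evaluating each term at x = 0:
  Term 0 contributes 5 + 0 · 0 = 5
  Term 1 contributes 5 + 1 · 0 = 5
  Term 2 contributes 7 + 2 · 0 = 7
  Term 3 contributes -1 + 3 · 0 = -1
p(0) = ⊕ of these = min[5, 5, 7, -1] = -1.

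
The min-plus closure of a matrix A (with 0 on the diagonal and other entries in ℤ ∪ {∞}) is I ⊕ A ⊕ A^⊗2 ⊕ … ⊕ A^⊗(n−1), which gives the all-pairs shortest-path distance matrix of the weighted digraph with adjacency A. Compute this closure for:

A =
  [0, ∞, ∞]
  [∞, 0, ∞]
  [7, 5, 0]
Closure =
  [0, ∞, ∞]
  [∞, 0, ∞]
  [7, 5, 0]

This is the Floyd-Warshall all-pairs shortest-path computation. For each intermediate vertex k = 0, 1, …, 2, update dist[i][j] ← min(dist[i][j], dist[i][k] + dist[k][j]). The final matrix gives, for each (i, j), the minimum total weight of any directed path from i to j (possibly empty when i = j).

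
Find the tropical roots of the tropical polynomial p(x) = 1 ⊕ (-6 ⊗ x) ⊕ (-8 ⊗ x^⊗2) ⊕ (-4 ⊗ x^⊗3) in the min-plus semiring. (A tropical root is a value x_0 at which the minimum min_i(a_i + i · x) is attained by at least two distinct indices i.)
Roots: {-4, 2, 7}

Each tropical root is a break point of the lower envelope of the lines y = a_i + i · x (there are 4 lines, with slopes 0, 1, ..., 3). Only the lines that attain the minimum somewhere contribute to roots; other lines are dominated. Here the surviving (envelope) indices are i = 3, i = 2, i = 1, i = 0.
Intersections between consecutive envelope lines give the roots: for adjacent envelope indices i < j the intersection is x = (a_i − a_j) / (j − i). Reading off the sorted break points: {-4, 2, 7}.
Verification: at each break x_0, at least two indices attain the minimum of min_i(a_i + i · x_0).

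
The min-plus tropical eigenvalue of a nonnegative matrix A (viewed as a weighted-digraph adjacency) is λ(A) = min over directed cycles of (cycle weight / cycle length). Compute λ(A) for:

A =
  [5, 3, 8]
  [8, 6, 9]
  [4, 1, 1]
λ(A) = 1

Enumerate directed cycles and compute their means (weight / length). Sample:
  cycle 0 → 0: weight = 5, length = 1, mean = 5/1 ≈ 5.000
  cycle 1 → 1: weight = 6, length = 1, mean = 6/1 ≈ 6.000
  cycle 2 → 2: weight = 1, length = 1, mean = 1/1 ≈ 1.000
  cycle 0 → 1 → 0: weight = 11, length = 2, mean = 11/2 ≈ 5.500
  cycle 0 → 2 → 0: weight = 12, length = 2, mean = 12/2 ≈ 6.000
  cycle 1 → 0 → 1: weight = 11, length = 2, mean = 11/2 ≈ 5.500
Minimum mean = 1.000, attained e.g. along the cycle 2 → 2 with weight 1 and length 1. So λ(A) = 1/1 = 1.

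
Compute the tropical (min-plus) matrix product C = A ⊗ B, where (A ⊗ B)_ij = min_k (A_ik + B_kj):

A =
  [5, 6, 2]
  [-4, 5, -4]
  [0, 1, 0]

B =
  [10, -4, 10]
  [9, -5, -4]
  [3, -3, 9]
A ⊗ B =
  [5, -1, 2]
  [-1, -8, 1]
  [3, -4, -3]

Apply the min-plus product entry-by-entry:
  C[0][0] = min over k of (A[0][0] + B[0][0] = 5 + 10 = 15, A[0][1] + B[1][0] = 6 + 9 = 15, A[0][2] + B[2][0] = 2 + 3 = 5) = 5 (attained at k = 2)
  C[0][1] = min over k of (A[0][0] + B[0][1] = 5 + -4 = 1, A[0][1] + B[1][1] = 6 + -5 = 1, A[0][2] + B[2][1] = 2 + -3 = -1) = -1 (attained at k = 2)
  C[0][2] = min over k of (A[0][0] + B[0][2] = 5 + 10 = 15, A[0][1] + B[1][2] = 6 + -4 = 2, A[0][2] + B[2][2] = 2 + 9 = 11) = 2 (attained at k = 1)
  C[1][0] = min over k of (A[1][0] + B[0][0] = -4 + 10 = 6, A[1][1] + B[1][0] = 5 + 9 = 14, A[1][2] + B[2][0] = -4 + 3 = -1) = -1 (attained at k = 2)
  C[1][1] = min over k of (A[1][0] + B[0][1] = -4 + -4 = -8, A[1][1] + B[1][1] = 5 + -5 = 0, A[1][2] + B[2][1] = -4 + -3 = -7) = -8 (attained at k = 0)
  C[1][2] = min over k of (A[1][0] + B[0][2] = -4 + 10 = 6, A[1][1] + B[1][2] = 5 + -4 = 1, A[1][2] + B[2][2] = -4 + 9 = 5) = 1 (attained at k = 1)
  C[2][0] = min over k of (A[2][0] + B[0][0] = 0 + 10 = 10, A[2][1] + B[1][0] = 1 + 9 = 10, A[2][2] + B[2][0] = 0 + 3 = 3) = 3 (attained at k = 2)
  C[2][1] = min over k of (A[2][0] + B[0][1] = 0 + -4 = -4, A[2][1] + B[1][1] = 1 + -5 = -4, A[2][2] + B[2][1] = 0 + -3 = -3) = -4 (attained at k = 0)
  C[2][2] = min over k of (A[2][0] + B[0][2] = 0 + 10 = 10, A[2][1] + B[1][2] = 1 + -4 = -3, A[2][2] + B[2][2] = 0 + 9 = 9) = -3 (attained at k = 1)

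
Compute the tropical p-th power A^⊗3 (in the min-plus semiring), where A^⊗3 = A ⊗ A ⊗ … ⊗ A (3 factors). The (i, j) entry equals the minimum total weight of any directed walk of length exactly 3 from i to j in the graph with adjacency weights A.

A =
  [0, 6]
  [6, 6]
A^⊗3 =
  [0, 6]
  [6, 12]

Each entry (A^⊗3)_ij equals the minimum over all length-3 walks i = v_0 → v_1 → … → v_3 = j of Σ_t A[v_t][v_{t+1}]. For example, for (i, j) = (0, 1) we minimise over 4 possible intermediate vertex sequences; the minimum is 6, attained along the walk 0 → 0 → 0 → 1.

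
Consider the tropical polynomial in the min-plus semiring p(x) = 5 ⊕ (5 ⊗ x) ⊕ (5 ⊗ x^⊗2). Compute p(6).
p(6) = 5

A tropical monomial a ⊗ x^⊗i evaluates to a + i · x. Evaluating each term at x = 6:
  Term 0 contributes 5 + 0 · 6 = 5
  Term 1 contributes 5 + 1 · 6 = 11
  Term 2 contributes 5 + 2 · 6 = 17
p(6) = ⊕ of these = min[5, 11, 17] = 5.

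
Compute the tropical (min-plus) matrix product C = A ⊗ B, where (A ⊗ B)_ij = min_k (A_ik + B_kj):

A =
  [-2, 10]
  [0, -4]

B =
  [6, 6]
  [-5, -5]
A ⊗ B =
  [4, 4]
  [-9, -9]

Apply the min-plus product entry-by-entry:
  C[0][0] = min over k of (A[0][0] + B[0][0] = -2 + 6 = 4, A[0][1] + B[1][0] = 10 + -5 = 5) = 4 (attained at k = 0)
  C[0][1] = min over k of (A[0][0] + B[0][1] = -2 + 6 = 4, A[0][1] + B[1][1] = 10 + -5 = 5) = 4 (attained at k = 0)
  C[1][0] = min over k of (A[1][0] + B[0][0] = 0 + 6 = 6, A[1][1] + B[1][0] = -4 + -5 = -9) = -9 (attained at k = 1)
  C[1][1] = min over k of (A[1][0] + B[0][1] = 0 + 6 = 6, A[1][1] + B[1][1] = -4 + -5 = -9) = -9 (attained at k = 1)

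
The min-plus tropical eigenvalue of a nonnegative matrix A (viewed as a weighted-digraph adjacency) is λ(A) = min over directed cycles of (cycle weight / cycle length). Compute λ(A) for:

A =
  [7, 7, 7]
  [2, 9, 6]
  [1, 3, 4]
λ(A) = 4

Enumerate directed cycles and compute their means (weight / length). Sample:
  cycle 0 → 0: weight = 7, length = 1, mean = 7/1 ≈ 7.000
  cycle 1 → 1: weight = 9, length = 1, mean = 9/1 ≈ 9.000
  cycle 2 → 2: weight = 4, length = 1, mean = 4/1 ≈ 4.000
  cycle 0 → 1 → 0: weight = 9, length = 2, mean = 9/2 ≈ 4.500
  cycle 0 → 2 → 0: weight = 8, length = 2, mean = 8/2 ≈ 4.000
  cycle 1 → 0 → 1: weight = 9, length = 2, mean = 9/2 ≈ 4.500
Minimum mean = 4.000, attained e.g. along the cycle 2 → 2 with weight 4 and length 1. So λ(A) = 4/1 = 4.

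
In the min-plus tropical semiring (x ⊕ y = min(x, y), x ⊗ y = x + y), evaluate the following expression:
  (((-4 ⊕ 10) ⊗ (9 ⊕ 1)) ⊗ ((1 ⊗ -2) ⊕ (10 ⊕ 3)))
(((-4 ⊕ 10) ⊗ (9 ⊕ 1)) ⊗ ((1 ⊗ -2) ⊕ (10 ⊕ 3))) = -4

Expand innermost to outermost. Recall ⊕ takes the minimum of its arguments and ⊗ takes their sum. Working out the expression (((-4 ⊕ 10) ⊗ (9 ⊕ 1)) ⊗ ((1 ⊗ -2) ⊕ (10 ⊕ 3))) gives -4.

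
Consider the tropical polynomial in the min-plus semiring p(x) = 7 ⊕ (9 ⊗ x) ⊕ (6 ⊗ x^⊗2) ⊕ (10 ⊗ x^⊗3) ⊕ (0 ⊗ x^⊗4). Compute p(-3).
p(-3) = -12

A tropical monomial a ⊗ x^⊗i evaluates to a + i · x. Evaluating each term at x = -3:
  Term 0 contributes 7 + 0 · -3 = 7
  Term 1 contributes 9 + 1 · -3 = 6
  Term 2 contributes 6 + 2 · -3 = 0
  Term 3 contributes 10 + 3 · -3 = 1
  Term 4 contributes 0 + 4 · -3 = -12
p(-3) = ⊕ of these = min[7, 6, 0, 1, -12] = -12.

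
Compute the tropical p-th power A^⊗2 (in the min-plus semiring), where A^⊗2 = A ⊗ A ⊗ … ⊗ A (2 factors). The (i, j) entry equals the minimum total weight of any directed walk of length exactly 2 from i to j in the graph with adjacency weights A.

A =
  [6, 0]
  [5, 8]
A^⊗2 =
  [5, 6]
  [11, 5]

Each entry (A^⊗2)_ij equals the minimum over all length-2 walks i = v_0 → v_1 → … → v_2 = j of Σ_t A[v_t][v_{t+1}]. For example, for (i, j) = (0, 1) we minimise over 2 possible intermediate vertex sequences; the minimum is 6, attained along the walk 0 → 0 → 1.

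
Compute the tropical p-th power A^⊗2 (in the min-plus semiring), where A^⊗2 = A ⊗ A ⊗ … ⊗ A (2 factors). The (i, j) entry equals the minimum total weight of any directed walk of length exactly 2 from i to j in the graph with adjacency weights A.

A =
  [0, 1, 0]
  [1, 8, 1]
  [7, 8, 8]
A^⊗2 =
  [0, 1, 0]
  [1, 2, 1]
  [7, 8, 7]

Each entry (A^⊗2)_ij equals the minimum over all length-2 walks i = v_0 → v_1 → … → v_2 = j of Σ_t A[v_t][v_{t+1}]. For example, for (i, j) = (0, 2) we minimise over 3 possible intermediate vertex sequences; the minimum is 0, attained along the walk 0 → 0 → 2.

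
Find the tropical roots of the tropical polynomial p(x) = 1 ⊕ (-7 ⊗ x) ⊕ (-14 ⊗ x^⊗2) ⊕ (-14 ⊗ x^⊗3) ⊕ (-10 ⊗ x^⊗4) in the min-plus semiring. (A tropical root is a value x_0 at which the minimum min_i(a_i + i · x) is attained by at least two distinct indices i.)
Roots: {-4, 0, 7, 8}

Each tropical root is a break point of the lower envelope of the lines y = a_i + i · x (there are 5 lines, with slopes 0, 1, ..., 4). Only the lines that attain the minimum somewhere contribute to roots; other lines are dominated. Here the surviving (envelope) indices are i = 4, i = 3, i = 2, i = 1, i = 0.
Intersections between consecutive envelope lines give the roots: for adjacent envelope indices i < j the intersection is x = (a_i − a_j) / (j − i). Reading off the sorted break points: {-4, 0, 7, 8}.
Verification: at each break x_0, at least two indices attain the minimum of min_i(a_i + i · x_0).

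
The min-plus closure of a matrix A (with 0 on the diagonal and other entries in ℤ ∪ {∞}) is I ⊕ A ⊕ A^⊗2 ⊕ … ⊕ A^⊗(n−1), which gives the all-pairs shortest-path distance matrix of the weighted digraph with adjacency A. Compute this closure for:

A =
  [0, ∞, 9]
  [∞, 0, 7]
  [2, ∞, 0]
Closure =
  [0, ∞, 9]
  [9, 0, 7]
  [2, ∞, 0]

This is the Floyd-Warshall all-pairs shortest-path computation. For each intermediate vertex k = 0, 1, …, 2, update dist[i][j] ← min(dist[i][j], dist[i][k] + dist[k][j]). The final matrix gives, for each (i, j), the minimum total weight of any directed path from i to j (possibly empty when i = j).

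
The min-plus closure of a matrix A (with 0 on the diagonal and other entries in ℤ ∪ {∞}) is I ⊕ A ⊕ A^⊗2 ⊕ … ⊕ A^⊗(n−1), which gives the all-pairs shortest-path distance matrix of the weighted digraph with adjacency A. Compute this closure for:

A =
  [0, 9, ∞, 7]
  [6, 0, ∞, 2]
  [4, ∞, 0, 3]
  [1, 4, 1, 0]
Closure =
  [0, 9, 8, 7]
  [3, 0, 3, 2]
  [4, 7, 0, 3]
  [1, 4, 1, 0]

This is the Floyd-Warshall all-pairs shortest-path computation. For each intermediate vertex k = 0, 1, …, 3, update dist[i][j] ← min(dist[i][j], dist[i][k] + dist[k][j]). The final matrix gives, for each (i, j), the minimum total weight of any directed path from i to j (possibly empty when i = j).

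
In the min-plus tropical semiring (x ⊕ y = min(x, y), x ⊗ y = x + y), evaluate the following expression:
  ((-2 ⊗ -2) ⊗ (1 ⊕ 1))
((-2 ⊗ -2) ⊗ (1 ⊕ 1)) = -3

Expand innermost to outermost. Recall ⊕ takes the minimum of its arguments and ⊗ takes their sum. Working out the expression ((-2 ⊗ -2) ⊗ (1 ⊕ 1)) gives -3.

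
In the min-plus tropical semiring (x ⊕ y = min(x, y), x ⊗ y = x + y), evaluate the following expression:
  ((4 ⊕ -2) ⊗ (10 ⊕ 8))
((4 ⊕ -2) ⊗ (10 ⊕ 8)) = 6

Expand innermost to outermost. Recall ⊕ takes the minimum of its arguments and ⊗ takes their sum. Working out the expression ((4 ⊕ -2) ⊗ (10 ⊕ 8)) gives 6.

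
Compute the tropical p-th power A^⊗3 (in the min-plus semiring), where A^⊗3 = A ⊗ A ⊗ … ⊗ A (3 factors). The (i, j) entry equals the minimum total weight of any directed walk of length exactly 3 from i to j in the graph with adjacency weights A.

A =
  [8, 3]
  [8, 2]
A^⊗3 =
  [13, 7]
  [12, 6]

Each entry (A^⊗3)_ij equals the minimum over all length-3 walks i = v_0 → v_1 → … → v_3 = j of Σ_t A[v_t][v_{t+1}]. For example, for (i, j) = (0, 1) we minimise over 4 possible intermediate vertex sequences; the minimum is 7, attained along the walk 0 → 1 → 1 → 1.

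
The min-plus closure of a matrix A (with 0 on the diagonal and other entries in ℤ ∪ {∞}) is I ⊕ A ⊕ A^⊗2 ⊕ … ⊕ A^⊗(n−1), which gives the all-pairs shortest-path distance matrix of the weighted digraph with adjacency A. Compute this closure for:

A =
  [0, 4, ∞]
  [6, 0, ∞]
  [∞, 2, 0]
Closure =
  [0, 4, ∞]
  [6, 0, ∞]
  [8, 2, 0]

This is the Floyd-Warshall all-pairs shortest-path computation. For each intermediate vertex k = 0, 1, …, 2, update dist[i][j] ← min(dist[i][j], dist[i][k] + dist[k][j]). The final matrix gives, for each (i, j), the minimum total weight of any directed path from i to j (possibly empty when i = j).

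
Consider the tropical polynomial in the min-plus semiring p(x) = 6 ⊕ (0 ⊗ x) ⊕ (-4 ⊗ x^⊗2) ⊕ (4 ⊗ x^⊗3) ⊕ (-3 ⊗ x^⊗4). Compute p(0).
p(0) = -4

A tropical monomial a ⊗ x^⊗i evaluates to a + i · x. Evaluating each term at x = 0:
  Term 0 contributes 6 + 0 · 0 = 6
  Term 1 contributes 0 + 1 · 0 = 0
  Term 2 contributes -4 + 2 · 0 = -4
  Term 3 contributes 4 + 3 · 0 = 4
  Term 4 contributes -3 + 4 · 0 = -3
p(0) = ⊕ of these = min[6, 0, -4, 4, -3] = -4.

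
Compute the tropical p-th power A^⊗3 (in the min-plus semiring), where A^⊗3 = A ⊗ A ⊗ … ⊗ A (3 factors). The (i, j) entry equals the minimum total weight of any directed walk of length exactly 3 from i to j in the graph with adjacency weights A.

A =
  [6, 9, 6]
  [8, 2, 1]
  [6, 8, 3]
A^⊗3 =
  [15, 13, 12]
  [9, 6, 5]
  [12, 12, 9]

Each entry (A^⊗3)_ij equals the minimum over all length-3 walks i = v_0 → v_1 → … → v_3 = j of Σ_t A[v_t][v_{t+1}]. For example, for (i, j) = (0, 2) we minimise over 9 possible intermediate vertex sequences; the minimum is 12, attained along the walk 0 → 1 → 1 → 2.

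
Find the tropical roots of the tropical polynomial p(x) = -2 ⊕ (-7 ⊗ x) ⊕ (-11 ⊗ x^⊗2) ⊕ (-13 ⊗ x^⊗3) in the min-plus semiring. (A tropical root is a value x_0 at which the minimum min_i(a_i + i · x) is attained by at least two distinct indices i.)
Roots: {2, 4, 5}

Each tropical root is a break point of the lower envelope of the lines y = a_i + i · x (there are 4 lines, with slopes 0, 1, ..., 3). Only the lines that attain the minimum somewhere contribute to roots; other lines are dominated. Here the surviving (envelope) indices are i = 3, i = 2, i = 1, i = 0.
Intersections between consecutive envelope lines give the roots: for adjacent envelope indices i < j the intersection is x = (a_i − a_j) / (j − i). Reading off the sorted break points: {2, 4, 5}.
Verification: at each break x_0, at least two indices attain the minimum of min_i(a_i + i · x_0).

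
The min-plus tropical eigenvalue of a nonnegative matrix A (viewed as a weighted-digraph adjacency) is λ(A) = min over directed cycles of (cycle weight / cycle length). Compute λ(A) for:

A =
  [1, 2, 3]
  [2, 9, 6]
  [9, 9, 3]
λ(A) = 1

Enumerate directed cycles and compute their means (weight / length). Sample:
  cycle 0 → 0: weight = 1, length = 1, mean = 1/1 ≈ 1.000
  cycle 1 → 1: weight = 9, length = 1, mean = 9/1 ≈ 9.000
  cycle 2 → 2: weight = 3, length = 1, mean = 3/1 ≈ 3.000
  cycle 0 → 1 → 0: weight = 4, length = 2, mean = 4/2 ≈ 2.000
  cycle 0 → 2 → 0: weight = 12, length = 2, mean = 12/2 ≈ 6.000
  cycle 1 → 0 → 1: weight = 4, length = 2, mean = 4/2 ≈ 2.000
Minimum mean = 1.000, attained e.g. along the cycle 0 → 0 with weight 1 and length 1. So λ(A) = 1/1 = 1.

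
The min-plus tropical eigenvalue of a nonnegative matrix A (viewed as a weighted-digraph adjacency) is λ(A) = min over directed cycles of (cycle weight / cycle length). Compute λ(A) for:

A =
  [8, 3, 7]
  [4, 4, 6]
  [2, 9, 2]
λ(A) = 2

Enumerate directed cycles and compute their means (weight / length). Sample:
  cycle 0 → 0: weight = 8, length = 1, mean = 8/1 ≈ 8.000
  cycle 1 → 1: weight = 4, length = 1, mean = 4/1 ≈ 4.000
  cycle 2 → 2: weight = 2, length = 1, mean = 2/1 ≈ 2.000
  cycle 0 → 1 → 0: weight = 7, length = 2, mean = 7/2 ≈ 3.500
  cycle 0 → 2 → 0: weight = 9, length = 2, mean = 9/2 ≈ 4.500
  cycle 1 → 0 → 1: weight = 7, length = 2, mean = 7/2 ≈ 3.500
Minimum mean = 2.000, attained e.g. along the cycle 2 → 2 with weight 2 and length 1. So λ(A) = 2/1 = 2.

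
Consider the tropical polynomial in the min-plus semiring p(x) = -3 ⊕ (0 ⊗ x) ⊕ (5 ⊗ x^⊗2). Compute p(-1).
p(-1) = -3

A tropical monomial a ⊗ x^⊗i evaluates to a + i · x. Evaluating each term at x = -1:
  Term 0 contributes -3 + 0 · -1 = -3
  Term 1 contributes 0 + 1 · -1 = -1
  Term 2 contributes 5 + 2 · -1 = 3
p(-1) = ⊕ of these = min[-3, -1, 3] = -3.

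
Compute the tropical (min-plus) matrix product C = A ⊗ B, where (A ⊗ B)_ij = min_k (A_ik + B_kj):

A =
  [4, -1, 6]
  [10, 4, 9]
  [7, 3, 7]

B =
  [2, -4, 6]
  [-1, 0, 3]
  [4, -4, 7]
A ⊗ B =
  [-2, -1, 2]
  [3, 4, 7]
  [2, 3, 6]

Apply the min-plus product entry-by-entry:
  C[0][0] = min over k of (A[0][0] + B[0][0] = 4 + 2 = 6, A[0][1] + B[1][0] = -1 + -1 = -2, A[0][2] + B[2][0] = 6 + 4 = 10) = -2 (attained at k = 1)
  C[0][1] = min over k of (A[0][0] + B[0][1] = 4 + -4 = 0, A[0][1] + B[1][1] = -1 + 0 = -1, A[0][2] + B[2][1] = 6 + -4 = 2) = -1 (attained at k = 1)
  C[0][2] = min over k of (A[0][0] + B[0][2] = 4 + 6 = 10, A[0][1] + B[1][2] = -1 + 3 = 2, A[0][2] + B[2][2] = 6 + 7 = 13) = 2 (attained at k = 1)
  C[1][0] = min over k of (A[1][0] + B[0][0] = 10 + 2 = 12, A[1][1] + B[1][0] = 4 + -1 = 3, A[1][2] + B[2][0] = 9 + 4 = 13) = 3 (attained at k = 1)
  C[1][1] = min over k of (A[1][0] + B[0][1] = 10 + -4 = 6, A[1][1] + B[1][1] = 4 + 0 = 4, A[1][2] + B[2][1] = 9 + -4 = 5) = 4 (attained at k = 1)
  C[1][2] = min over k of (A[1][0] + B[0][2] = 10 + 6 = 16, A[1][1] + B[1][2] = 4 + 3 = 7, A[1][2] + B[2][2] = 9 + 7 = 16) = 7 (attained at k = 1)
  C[2][0] = min over k of (A[2][0] + B[0][0] = 7 + 2 = 9, A[2][1] + B[1][0] = 3 + -1 = 2, A[2][2] + B[2][0] = 7 + 4 = 11) = 2 (attained at k = 1)
  C[2][1] = min over k of (A[2][0] + B[0][1] = 7 + -4 = 3, A[2][1] + B[1][1] = 3 + 0 = 3, A[2][2] + B[2][1] = 7 + -4 = 3) = 3 (attained at k = 0)
  C[2][2] = min over k of (A[2][0] + B[0][2] = 7 + 6 = 13, A[2][1] + B[1][2] = 3 + 3 = 6, A[2][2] + B[2][2] = 7 + 7 = 14) = 6 (attained at k = 1)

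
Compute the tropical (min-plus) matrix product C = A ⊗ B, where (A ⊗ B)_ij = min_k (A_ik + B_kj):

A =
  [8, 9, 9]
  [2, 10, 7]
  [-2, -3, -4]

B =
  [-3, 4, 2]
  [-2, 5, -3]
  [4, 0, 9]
A ⊗ B =
  [5, 9, 6]
  [-1, 6, 4]
  [-5, -4, -6]

Apply the min-plus product entry-by-entry:
  C[0][0] = min over k of (A[0][0] + B[0][0] = 8 + -3 = 5, A[0][1] + B[1][0] = 9 + -2 = 7, A[0][2] + B[2][0] = 9 + 4 = 13) = 5 (attained at k = 0)
  C[0][1] = min over k of (A[0][0] + B[0][1] = 8 + 4 = 12, A[0][1] + B[1][1] = 9 + 5 = 14, A[0][2] + B[2][1] = 9 + 0 = 9) = 9 (attained at k = 2)
  C[0][2] = min over k of (A[0][0] + B[0][2] = 8 + 2 = 10, A[0][1] + B[1][2] = 9 + -3 = 6, A[0][2] + B[2][2] = 9 + 9 = 18) = 6 (attained at k = 1)
  C[1][0] = min over k of (A[1][0] + B[0][0] = 2 + -3 = -1, A[1][1] + B[1][0] = 10 + -2 = 8, A[1][2] + B[2][0] = 7 + 4 = 11) = -1 (attained at k = 0)
  C[1][1] = min over k of (A[1][0] + B[0][1] = 2 + 4 = 6, A[1][1] + B[1][1] = 10 + 5 = 15, A[1][2] + B[2][1] = 7 + 0 = 7) = 6 (attained at k = 0)
  C[1][2] = min over k of (A[1][0] + B[0][2] = 2 + 2 = 4, A[1][1] + B[1][2] = 10 + -3 = 7, A[1][2] + B[2][2] = 7 + 9 = 16) = 4 (attained at k = 0)
  C[2][0] = min over k of (A[2][0] + B[0][0] = -2 + -3 = -5, A[2][1] + B[1][0] = -3 + -2 = -5, A[2][2] + B[2][0] = -4 + 4 = 0) = -5 (attained at k = 0)
  C[2][1] = min over k of (A[2][0] + B[0][1] = -2 + 4 = 2, A[2][1] + B[1][1] = -3 + 5 = 2, A[2][2] + B[2][1] = -4 + 0 = -4) = -4 (attained at k = 2)
  C[2][2] = min over k of (A[2][0] + B[0][2] = -2 + 2 = 0, A[2][1] + B[1][2] = -3 + -3 = -6, A[2][2] + B[2][2] = -4 + 9 = 5) = -6 (attained at k = 1)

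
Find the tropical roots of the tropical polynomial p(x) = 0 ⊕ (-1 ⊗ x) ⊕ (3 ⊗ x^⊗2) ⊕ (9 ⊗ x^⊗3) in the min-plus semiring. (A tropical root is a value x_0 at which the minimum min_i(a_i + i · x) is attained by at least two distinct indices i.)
Roots: {-6, -4, 1}

Each tropical root is a break point of the lower envelope of the lines y = a_i + i · x (there are 4 lines, with slopes 0, 1, ..., 3). Only the lines that attain the minimum somewhere contribute to roots; other lines are dominated. Here the surviving (envelope) indices are i = 3, i = 2, i = 1, i = 0.
Intersections between consecutive envelope lines give the roots: for adjacent envelope indices i < j the intersection is x = (a_i − a_j) / (j − i). Reading off the sorted break points: {-6, -4, 1}.
Verification: at each break x_0, at least two indices attain the minimum of min_i(a_i + i · x_0).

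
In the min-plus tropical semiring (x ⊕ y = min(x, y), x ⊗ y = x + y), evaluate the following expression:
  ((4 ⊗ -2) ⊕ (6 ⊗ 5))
((4 ⊗ -2) ⊕ (6 ⊗ 5)) = 2

Expand innermost to outermost. Recall ⊕ takes the minimum of its arguments and ⊗ takes their sum. Working out the expression ((4 ⊗ -2) ⊕ (6 ⊗ 5)) gives 2.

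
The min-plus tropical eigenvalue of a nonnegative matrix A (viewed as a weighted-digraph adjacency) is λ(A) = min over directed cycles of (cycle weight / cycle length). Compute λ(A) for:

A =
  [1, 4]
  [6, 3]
λ(A) = 1

Enumerate directed cycles and compute their means (weight / length). Sample:
  cycle 0 → 0: weight = 1, length = 1, mean = 1/1 ≈ 1.000
  cycle 1 → 1: weight = 3, length = 1, mean = 3/1 ≈ 3.000
  cycle 0 → 1 → 0: weight = 10, length = 2, mean = 10/2 ≈ 5.000
  cycle 1 → 0 → 1: weight = 10, length = 2, mean = 10/2 ≈ 5.000
Minimum mean = 1.000, attained e.g. along the cycle 0 → 0 with weight 1 and length 1. So λ(A) = 1/1 = 1.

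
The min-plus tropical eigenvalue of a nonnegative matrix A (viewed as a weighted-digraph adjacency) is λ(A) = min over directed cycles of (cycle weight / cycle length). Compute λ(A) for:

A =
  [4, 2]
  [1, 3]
λ(A) = 3/2

Enumerate directed cycles and compute their means (weight / length). Sample:
  cycle 0 → 0: weight = 4, length = 1, mean = 4/1 ≈ 4.000
  cycle 1 → 1: weight = 3, length = 1, mean = 3/1 ≈ 3.000
  cycle 0 → 1 → 0: weight = 3, length = 2, mean = 3/2 ≈ 1.500
  cycle 1 → 0 → 1: weight = 3, length = 2, mean = 3/2 ≈ 1.500
Minimum mean = 1.500, attained e.g. along the cycle 0 → 1 → 0 with weight 3 and length 2. So λ(A) = 3/2 = 3/2.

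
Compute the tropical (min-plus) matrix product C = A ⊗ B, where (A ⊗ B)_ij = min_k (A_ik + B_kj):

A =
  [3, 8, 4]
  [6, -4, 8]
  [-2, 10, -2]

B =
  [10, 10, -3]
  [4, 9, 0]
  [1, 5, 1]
A ⊗ B =
  [5, 9, 0]
  [0, 5, -4]
  [-1, 3, -5]

Apply the min-plus product entry-by-entry:
  C[0][0] = min over k of (A[0][0] + B[0][0] = 3 + 10 = 13, A[0][1] + B[1][0] = 8 + 4 = 12, A[0][2] + B[2][0] = 4 + 1 = 5) = 5 (attained at k = 2)
  C[0][1] = min over k of (A[0][0] + B[0][1] = 3 + 10 = 13, A[0][1] + B[1][1] = 8 + 9 = 17, A[0][2] + B[2][1] = 4 + 5 = 9) = 9 (attained at k = 2)
  C[0][2] = min over k of (A[0][0] + B[0][2] = 3 + -3 = 0, A[0][1] + B[1][2] = 8 + 0 = 8, A[0][2] + B[2][2] = 4 + 1 = 5) = 0 (attained at k = 0)
  C[1][0] = min over k of (A[1][0] + B[0][0] = 6 + 10 = 16, A[1][1] + B[1][0] = -4 + 4 = 0, A[1][2] + B[2][0] = 8 + 1 = 9) = 0 (attained at k = 1)
  C[1][1] = min over k of (A[1][0] + B[0][1] = 6 + 10 = 16, A[1][1] + B[1][1] = -4 + 9 = 5, A[1][2] + B[2][1] = 8 + 5 = 13) = 5 (attained at k = 1)
  C[1][2] = min over k of (A[1][0] + B[0][2] = 6 + -3 = 3, A[1][1] + B[1][2] = -4 + 0 = -4, A[1][2] + B[2][2] = 8 + 1 = 9) = -4 (attained at k = 1)
  C[2][0] = min over k of (A[2][0] + B[0][0] = -2 + 10 = 8, A[2][1] + B[1][0] = 10 + 4 = 14, A[2][2] + B[2][0] = -2 + 1 = -1) = -1 (attained at k = 2)
  C[2][1] = min over k of (A[2][0] + B[0][1] = -2 + 10 = 8, A[2][1] + B[1][1] = 10 + 9 = 19, A[2][2] + B[2][1] = -2 + 5 = 3) = 3 (attained at k = 2)
  C[2][2] = min over k of (A[2][0] + B[0][2] = -2 + -3 = -5, A[2][1] + B[1][2] = 10 + 0 = 10, A[2][2] + B[2][2] = -2 + 1 = -1) = -5 (attained at k = 0)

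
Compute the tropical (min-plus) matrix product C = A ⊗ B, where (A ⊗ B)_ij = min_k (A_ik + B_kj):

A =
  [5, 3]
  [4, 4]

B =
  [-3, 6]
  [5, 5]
A ⊗ B =
  [2, 8]
  [1, 9]

Apply the min-plus product entry-by-entry:
  C[0][0] = min over k of (A[0][0] + B[0][0] = 5 + -3 = 2, A[0][1] + B[1][0] = 3 + 5 = 8) = 2 (attained at k = 0)
  C[0][1] = min over k of (A[0][0] + B[0][1] = 5 + 6 = 11, A[0][1] + B[1][1] = 3 + 5 = 8) = 8 (attained at k = 1)
  C[1][0] = min over k of (A[1][0] + B[0][0] = 4 + -3 = 1, A[1][1] + B[1][0] = 4 + 5 = 9) = 1 (attained at k = 0)
  C[1][1] = min over k of (A[1][0] + B[0][1] = 4 + 6 = 10, A[1][1] + B[1][1] = 4 + 5 = 9) = 9 (attained at k = 1)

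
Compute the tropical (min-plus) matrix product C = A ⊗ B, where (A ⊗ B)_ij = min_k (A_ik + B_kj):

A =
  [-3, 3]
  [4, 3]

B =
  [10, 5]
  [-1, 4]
A ⊗ B =
  [2, 2]
  [2, 7]

Apply the min-plus product entry-by-entry:
  C[0][0] = min over k of (A[0][0] + B[0][0] = -3 + 10 = 7, A[0][1] + B[1][0] = 3 + -1 = 2) = 2 (attained at k = 1)
  C[0][1] = min over k of (A[0][0] + B[0][1] = -3 + 5 = 2, A[0][1] + B[1][1] = 3 + 4 = 7) = 2 (attained at k = 0)
  C[1][0] = min over k of (A[1][0] + B[0][0] = 4 + 10 = 14, A[1][1] + B[1][0] = 3 + -1 = 2) = 2 (attained at k = 1)
  C[1][1] = min over k of (A[1][0] + B[0][1] = 4 + 5 = 9, A[1][1] + B[1][1] = 3 + 4 = 7) = 7 (attained at k = 1)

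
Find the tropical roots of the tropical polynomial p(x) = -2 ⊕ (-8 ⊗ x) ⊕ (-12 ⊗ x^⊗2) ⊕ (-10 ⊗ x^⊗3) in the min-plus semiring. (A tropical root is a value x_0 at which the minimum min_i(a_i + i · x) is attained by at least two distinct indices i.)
Roots: {-2, 4, 6}

Each tropical root is a break point of the lower envelope of the lines y = a_i + i · x (there are 4 lines, with slopes 0, 1, ..., 3). Only the lines that attain the minimum somewhere contribute to roots; other lines are dominated. Here the surviving (envelope) indices are i = 3, i = 2, i = 1, i = 0.
Intersections between consecutive envelope lines give the roots: for adjacent envelope indices i < j the intersection is x = (a_i − a_j) / (j − i). Reading off the sorted break points: {-2, 4, 6}.
Verification: at each break x_0, at least two indices attain the minimum of min_i(a_i + i · x_0).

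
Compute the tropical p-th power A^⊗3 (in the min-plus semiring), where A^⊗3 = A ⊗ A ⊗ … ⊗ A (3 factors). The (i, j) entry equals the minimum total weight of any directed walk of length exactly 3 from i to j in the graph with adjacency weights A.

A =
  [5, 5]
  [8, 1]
A^⊗3 =
  [14, 7]
  [10, 3]

Each entry (A^⊗3)_ij equals the minimum over all length-3 walks i = v_0 → v_1 → … → v_3 = j of Σ_t A[v_t][v_{t+1}]. For example, for (i, j) = (0, 1) we minimise over 4 possible intermediate vertex sequences; the minimum is 7, attained along the walk 0 → 1 → 1 → 1.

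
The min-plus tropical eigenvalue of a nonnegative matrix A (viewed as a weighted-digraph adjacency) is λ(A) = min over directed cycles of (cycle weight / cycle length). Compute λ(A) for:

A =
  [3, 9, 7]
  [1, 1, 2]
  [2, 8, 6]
λ(A) = 1

Enumerate directed cycles and compute their means (weight / length). Sample:
  cycle 0 → 0: weight = 3, length = 1, mean = 3/1 ≈ 3.000
  cycle 1 → 1: weight = 1, length = 1, mean = 1/1 ≈ 1.000
  cycle 2 → 2: weight = 6, length = 1, mean = 6/1 ≈ 6.000
  cycle 0 → 1 → 0: weight = 10, length = 2, mean = 10/2 ≈ 5.000
  cycle 0 → 2 → 0: weight = 9, length = 2, mean = 9/2 ≈ 4.500
  cycle 1 → 0 → 1: weight = 10, length = 2, mean = 10/2 ≈ 5.000
Minimum mean = 1.000, attained e.g. along the cycle 1 → 1 with weight 1 and length 1. So λ(A) = 1/1 = 1.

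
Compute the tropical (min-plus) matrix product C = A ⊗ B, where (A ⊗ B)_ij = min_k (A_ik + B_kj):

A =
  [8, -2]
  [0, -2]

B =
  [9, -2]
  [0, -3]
A ⊗ B =
  [-2, -5]
  [-2, -5]

Apply the min-plus product entry-by-entry:
  C[0][0] = min over k of (A[0][0] + B[0][0] = 8 + 9 = 17, A[0][1] + B[1][0] = -2 + 0 = -2) = -2 (attained at k = 1)
  C[0][1] = min over k of (A[0][0] + B[0][1] = 8 + -2 = 6, A[0][1] + B[1][1] = -2 + -3 = -5) = -5 (attained at k = 1)
  C[1][0] = min over k of (A[1][0] + B[0][0] = 0 + 9 = 9, A[1][1] + B[1][0] = -2 + 0 = -2) = -2 (attained at k = 1)
  C[1][1] = min over k of (A[1][0] + B[0][1] = 0 + -2 = -2, A[1][1] + B[1][1] = -2 + -3 = -5) = -5 (attained at k = 1)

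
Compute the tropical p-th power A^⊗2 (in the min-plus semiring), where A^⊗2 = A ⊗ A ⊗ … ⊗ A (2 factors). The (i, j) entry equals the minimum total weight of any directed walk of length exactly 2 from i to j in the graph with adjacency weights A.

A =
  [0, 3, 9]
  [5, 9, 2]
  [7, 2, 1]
A^⊗2 =
  [0, 3, 5]
  [5, 4, 3]
  [7, 3, 2]

Each entry (A^⊗2)_ij equals the minimum over all length-2 walks i = v_0 → v_1 → … → v_2 = j of Σ_t A[v_t][v_{t+1}]. For example, for (i, j) = (0, 2) we minimise over 3 possible intermediate vertex sequences; the minimum is 5, attained along the walk 0 → 1 → 2.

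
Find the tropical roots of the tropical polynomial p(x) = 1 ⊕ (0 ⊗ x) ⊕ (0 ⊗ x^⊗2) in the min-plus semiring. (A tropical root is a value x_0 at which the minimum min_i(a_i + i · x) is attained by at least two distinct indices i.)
Roots: {0, 1}

Each tropical root is a break point of the lower envelope of the lines y = a_i + i · x (there are 3 lines, with slopes 0, 1, ..., 2). Only the lines that attain the minimum somewhere contribute to roots; other lines are dominated. Here the surviving (envelope) indices are i = 2, i = 1, i = 0.
Intersections between consecutive envelope lines give the roots: for adjacent envelope indices i < j the intersection is x = (a_i − a_j) / (j − i). Reading off the sorted break points: {0, 1}.
Verification: at each break x_0, at least two indices attain the minimum of min_i(a_i + i · x_0).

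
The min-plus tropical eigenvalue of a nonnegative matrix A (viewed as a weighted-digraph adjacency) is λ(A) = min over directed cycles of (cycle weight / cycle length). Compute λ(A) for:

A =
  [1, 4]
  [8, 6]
λ(A) = 1

Enumerate directed cycles and compute their means (weight / length). Sample:
  cycle 0 → 0: weight = 1, length = 1, mean = 1/1 ≈ 1.000
  cycle 1 → 1: weight = 6, length = 1, mean = 6/1 ≈ 6.000
  cycle 0 → 1 → 0: weight = 12, length = 2, mean = 12/2 ≈ 6.000
  cycle 1 → 0 → 1: weight = 12, length = 2, mean = 12/2 ≈ 6.000
Minimum mean = 1.000, attained e.g. along the cycle 0 → 0 with weight 1 and length 1. So λ(A) = 1/1 = 1.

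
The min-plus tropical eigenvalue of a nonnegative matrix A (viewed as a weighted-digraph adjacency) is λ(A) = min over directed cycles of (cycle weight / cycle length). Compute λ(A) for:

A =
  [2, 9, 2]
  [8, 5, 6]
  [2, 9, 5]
λ(A) = 2

Enumerate directed cycles and compute their means (weight / length). Sample:
  cycle 0 → 0: weight = 2, length = 1, mean = 2/1 ≈ 2.000
  cycle 1 → 1: weight = 5, length = 1, mean = 5/1 ≈ 5.000
  cycle 2 → 2: weight = 5, length = 1, mean = 5/1 ≈ 5.000
  cycle 0 → 1 → 0: weight = 17, length = 2, mean = 17/2 ≈ 8.500
  cycle 0 → 2 → 0: weight = 4, length = 2, mean = 4/2 ≈ 2.000
  cycle 1 → 0 → 1: weight = 17, length = 2, mean = 17/2 ≈ 8.500
Minimum mean = 2.000, attained e.g. along the cycle 0 → 0 with weight 2 and length 1. So λ(A) = 2/1 = 2.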